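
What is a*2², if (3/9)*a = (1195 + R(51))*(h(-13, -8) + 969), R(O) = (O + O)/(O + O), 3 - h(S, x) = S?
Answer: 14136720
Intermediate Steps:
h(S, x) = 3 - S
R(O) = 1 (R(O) = (2*O)/((2*O)) = (2*O)*(1/(2*O)) = 1)
a = 3534180 (a = 3*((1195 + 1)*((3 - 1*(-13)) + 969)) = 3*(1196*((3 + 13) + 969)) = 3*(1196*(16 + 969)) = 3*(1196*985) = 3*1178060 = 3534180)
a*2² = 3534180*2² = 3534180*4 = 14136720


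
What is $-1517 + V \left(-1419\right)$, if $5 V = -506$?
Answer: $\frac{710429}{5} \approx 1.4209 \cdot 10^{5}$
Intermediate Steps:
$V = - \frac{506}{5}$ ($V = \frac{1}{5} \left(-506\right) = - \frac{506}{5} \approx -101.2$)
$-1517 + V \left(-1419\right) = -1517 - - \frac{718014}{5} = -1517 + \frac{718014}{5} = \frac{710429}{5}$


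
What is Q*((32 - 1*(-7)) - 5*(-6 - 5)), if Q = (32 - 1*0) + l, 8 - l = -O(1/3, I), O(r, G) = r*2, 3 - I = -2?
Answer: 11468/3 ≈ 3822.7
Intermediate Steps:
I = 5 (I = 3 - 1*(-2) = 3 + 2 = 5)
O(r, G) = 2*r
l = 26/3 (l = 8 - (-1)*2/3 = 8 - 1*(-⅔) = 8 + ⅔ = 26/3 ≈ 8.6667)
Q = 122/3 (Q = (32 - 1*0) + 26/3 = (32 + 0) + 26/3 = 32 + 26/3 = 122/3 ≈ 40.667)
Q*((32 - 1*(-7)) - 5*(-6 - 5)) = 122*((32 - 1*(-7)) - 5*(-6 - 5))/3 = 122*((32 + 7) - 5*(-11))/3 = 122*(39 + 55)/3 = (122/3)*94 = 11468/3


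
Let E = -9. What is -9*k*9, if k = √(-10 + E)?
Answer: -81*I*√19 ≈ -353.07*I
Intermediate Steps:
k = I*√19 (k = √(-10 - 9) = √(-19) = I*√19 ≈ 4.3589*I)
-9*k*9 = -9*I*√19*9 = -81*I*√19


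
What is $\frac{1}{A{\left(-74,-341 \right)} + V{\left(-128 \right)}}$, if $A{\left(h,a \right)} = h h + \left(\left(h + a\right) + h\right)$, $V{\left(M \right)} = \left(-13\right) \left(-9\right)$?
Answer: $\frac{1}{5104} \approx 0.00019592$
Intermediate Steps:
$V{\left(M \right)} = 117$
$A{\left(h,a \right)} = a + h^{2} + 2 h$ ($A{\left(h,a \right)} = h^{2} + \left(\left(a + h\right) + h\right) = h^{2} + \left(a + 2 h\right) = a + h^{2} + 2 h$)
$\frac{1}{A{\left(-74,-341 \right)} + V{\left(-128 \right)}} = \frac{1}{\left(-341 + \left(-74\right)^{2} + 2 \left(-74\right)\right) + 117} = \frac{1}{\left(-341 + 5476 - 148\right) + 117} = \frac{1}{4987 + 117} = \frac{1}{5104}$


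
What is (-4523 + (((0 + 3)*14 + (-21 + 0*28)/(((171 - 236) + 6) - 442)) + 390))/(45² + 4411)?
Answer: -341595/537406 ≈ -0.63564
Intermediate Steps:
(-4523 + (((0 + 3)*14 + (-21 + 0*28)/(((171 - 236) + 6) - 442)) + 390))/(45² + 4411) = (-4523 + ((3*14 + (-21 + 0)/((-65 + 6) - 442)) + 390))/(2025 + 4411) = (-4523 + ((42 - 21/(-59 - 442)) + 390))/6436 = (-4523 + ((42 - 21/(-501)) + 390))*(1/6436) = (-4523 + ((42 - 21*(-1/501)) + 390))*(1/6436) = (-4523 + ((42 + 7/167) + 390))*(1/6436) = (-4523 + (7021/167 + 390))*(1/6436) = (-4523 + 72151/167)*(1/6436) = -683190/167*1/6436 = -341595/537406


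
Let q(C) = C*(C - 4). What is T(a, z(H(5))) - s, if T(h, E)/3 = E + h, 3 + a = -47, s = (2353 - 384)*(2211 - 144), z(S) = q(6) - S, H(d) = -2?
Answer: -4070031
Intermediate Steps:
q(C) = C*(-4 + C)
z(S) = 12 - S (z(S) = 6*(-4 + 6) - S = 6*2 - S = 12 - S)
s = 4069923 (s = 1969*2067 = 4069923)
a = -50 (a = -3 - 47 = -50)
T(h, E) = 3*E + 3*h (T(h, E) = 3*(E + h) = 3*E + 3*h)
T(a, z(H(5))) - s = (3*(12 - 1*(-2)) + 3*(-50)) - 1*4069923 = (3*(12 + 2) - 150) - 4069923 = (3*14 - 150) - 4069923 = (42 - 150) - 4069923 = -108 - 4069923 = -4070031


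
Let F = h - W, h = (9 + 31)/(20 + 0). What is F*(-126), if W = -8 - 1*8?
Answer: -2268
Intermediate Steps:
W = -16 (W = -8 - 8 = -16)
h = 2 (h = 40/20 = 40*(1/20) = 2)
F = 18 (F = 2 - 1*(-16) = 2 + 16 = 18)
F*(-126) = 18*(-126) = -2268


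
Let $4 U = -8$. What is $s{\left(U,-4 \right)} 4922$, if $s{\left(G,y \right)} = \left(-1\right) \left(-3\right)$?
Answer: $14766$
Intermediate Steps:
$U = -2$ ($U = \frac{1}{4} \left(-8\right) = -2$)
$s{\left(G,y \right)} = 3$
$s{\left(U,-4 \right)} 4922 = 3 \cdot 4922 = 14766$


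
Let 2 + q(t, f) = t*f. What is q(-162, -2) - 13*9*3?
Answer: -29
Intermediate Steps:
q(t, f) = -2 + f*t (q(t, f) = -2 + t*f = -2 + f*t)
q(-162, -2) - 13*9*3 = (-2 - 2*(-162)) - 13*9*3 = (-2 + 324) - 117*3 = 322 - 351 = -29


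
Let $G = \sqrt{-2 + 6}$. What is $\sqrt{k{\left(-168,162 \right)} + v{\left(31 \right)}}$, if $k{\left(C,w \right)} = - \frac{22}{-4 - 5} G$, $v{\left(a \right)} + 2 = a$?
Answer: $\frac{\sqrt{305}}{3} \approx 5.8214$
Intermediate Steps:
$v{\left(a \right)} = -2 + a$
$G = 2$ ($G = \sqrt{4} = 2$)
$k{\left(C,w \right)} = \frac{44}{9}$ ($k{\left(C,w \right)} = - \frac{22}{-4 - 5} \cdot 2 = - \frac{22}{-9} \cdot 2 = \left(-22\right) \left(- \frac{1}{9}\right) 2 = \frac{22}{9} \cdot 2 = \frac{44}{9}$)
$\sqrt{k{\left(-168,162 \right)} + v{\left(31 \right)}} = \sqrt{\frac{44}{9} + \left(-2 + 31\right)} = \sqrt{\frac{44}{9} + 29} = \sqrt{\frac{305}{9}} = \frac{\sqrt{305}}{3}$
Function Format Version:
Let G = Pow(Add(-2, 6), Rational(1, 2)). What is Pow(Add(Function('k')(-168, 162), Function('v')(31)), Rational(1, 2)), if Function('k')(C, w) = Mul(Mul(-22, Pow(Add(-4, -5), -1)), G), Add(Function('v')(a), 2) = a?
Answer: Mul(Rational(1, 3), Pow(305, Rational(1, 2))) ≈ 5.8214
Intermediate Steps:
Function('v')(a) = Add(-2, a)
G = 2 (G = Pow(4, Rational(1, 2)) = 2)
Function('k')(C, w) = Rational(44, 9) (Function('k')(C, w) = Mul(Mul(-22, Pow(Add(-4, -5), -1)), 2) = Mul(Mul(-22, Pow(-9, -1)), 2) = Mul(Mul(-22, Rational(-1, 9)), 2) = Mul(Rational(22, 9), 2) = Rational(44, 9))
Pow(Add(Function('k')(-168, 162), Function('v')(31)), Rational(1, 2)) = Pow(Add(Rational(44, 9), Add(-2, 31)), Rational(1, 2)) = Pow(Add(Rational(44, 9), 29), Rational(1, 2)) = Pow(Rational(305, 9), Rational(1, 2)) = Mul(Rational(1, 3), Pow(305, Rational(1, 2)))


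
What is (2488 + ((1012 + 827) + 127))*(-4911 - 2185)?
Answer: -31605584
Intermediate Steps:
(2488 + ((1012 + 827) + 127))*(-4911 - 2185) = (2488 + (1839 + 127))*(-7096) = (2488 + 1966)*(-7096) = 4454*(-7096) = -31605584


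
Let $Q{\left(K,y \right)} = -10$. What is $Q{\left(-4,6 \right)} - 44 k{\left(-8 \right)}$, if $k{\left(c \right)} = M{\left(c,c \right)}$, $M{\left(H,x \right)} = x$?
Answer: $342$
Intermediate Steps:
$k{\left(c \right)} = c$
$Q{\left(-4,6 \right)} - 44 k{\left(-8 \right)} = -10 - -352 = -10 + 352 = 342$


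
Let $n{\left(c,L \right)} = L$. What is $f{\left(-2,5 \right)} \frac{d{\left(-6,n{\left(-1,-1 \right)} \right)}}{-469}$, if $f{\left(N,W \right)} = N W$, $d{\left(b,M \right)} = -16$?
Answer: $- \frac{160}{469} \approx -0.34115$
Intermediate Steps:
$f{\left(-2,5 \right)} \frac{d{\left(-6,n{\left(-1,-1 \right)} \right)}}{-469} = \left(-2\right) 5 \left(- \frac{16}{-469}\right) = - 10 \left(\left(-16\right) \left(- \frac{1}{469}\right)\right) = \left(-10\right) \frac{16}{469} = - \frac{160}{469}$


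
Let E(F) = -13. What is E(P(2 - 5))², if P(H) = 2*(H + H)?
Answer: 169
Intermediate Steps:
P(H) = 4*H (P(H) = 2*(2*H) = 4*H)
E(P(2 - 5))² = (-13)² = 169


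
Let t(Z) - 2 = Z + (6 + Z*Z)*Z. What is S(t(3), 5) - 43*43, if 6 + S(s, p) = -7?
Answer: -1862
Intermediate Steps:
t(Z) = 2 + Z + Z*(6 + Z²) (t(Z) = 2 + (Z + (6 + Z*Z)*Z) = 2 + (Z + (6 + Z²)*Z) = 2 + (Z + Z*(6 + Z²)) = 2 + Z + Z*(6 + Z²))
S(s, p) = -13 (S(s, p) = -6 - 7 = -13)
S(t(3), 5) - 43*43 = -13 - 43*43 = -13 - 1849 = -1862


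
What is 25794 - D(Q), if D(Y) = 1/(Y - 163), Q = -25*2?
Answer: 5494123/213 ≈ 25794.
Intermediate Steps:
Q = -50
D(Y) = 1/(-163 + Y)
25794 - D(Q) = 25794 - 1/(-163 - 50) = 25794 - 1/(-213) = 25794 - 1*(-1/213) = 25794 + 1/213 = 5494123/213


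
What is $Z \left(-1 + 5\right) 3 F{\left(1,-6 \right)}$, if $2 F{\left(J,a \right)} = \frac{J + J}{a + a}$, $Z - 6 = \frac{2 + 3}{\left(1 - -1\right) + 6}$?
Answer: $- \frac{53}{8} \approx -6.625$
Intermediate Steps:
$Z = \frac{53}{8}$ ($Z = 6 + \frac{2 + 3}{\left(1 - -1\right) + 6} = 6 + \frac{5}{\left(1 + 1\right) + 6} = 6 + \frac{5}{2 + 6} = 6 + \frac{5}{8} = \frac{53}{8} \approx 6.625$)
$F{\left(J,a \right)} = \frac{J}{2 a}$ ($F{\left(J,a \right)} = \frac{\left(J + J\right) \frac{1}{a + a}}{2} = \frac{2 J \frac{1}{2 a}}{2} = \frac{J \frac{1}{a}}{2} = \frac{J}{2 a}$)
$Z \left(-1 + 5\right) 3 F{\left(1,-6 \right)} = \frac{53 \left(-1 + 5\right)}{8} \cdot 3 \cdot \frac{1}{2} \cdot 1 \frac{1}{-6} = \frac{53}{8} \cdot 4 \cdot 3 \cdot \frac{1}{2} \cdot 1 \left(- \frac{1}{6}\right) = \frac{53}{2} \cdot 3 \left(- \frac{1}{12}\right) = \frac{159}{2} \left(- \frac{1}{12}\right) = - \frac{53}{8}$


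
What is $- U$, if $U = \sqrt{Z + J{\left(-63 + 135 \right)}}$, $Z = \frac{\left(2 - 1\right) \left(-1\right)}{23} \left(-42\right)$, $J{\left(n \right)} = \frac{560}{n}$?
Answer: $- \frac{2 \sqrt{11431}}{69} \approx -3.099$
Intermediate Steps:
$Z = \frac{42}{23}$ ($Z = \frac{1 \left(-1\right)}{23} \left(-42\right) = \frac{1}{23} \left(-1\right) \left(-42\right) = \left(- \frac{1}{23}\right) \left(-42\right) = \frac{42}{23} \approx 1.8261$)
$U = \frac{2 \sqrt{11431}}{69}$ ($U = \sqrt{\frac{42}{23} + \frac{560}{-63 + 135}} = \sqrt{\frac{42}{23} + \frac{560}{72}} = \sqrt{\frac{42}{23} + 560 \cdot \frac{1}{72}} = \sqrt{\frac{42}{23} + \frac{70}{9}} = \sqrt{\frac{1988}{207}} = \frac{2 \sqrt{11431}}{69} \approx 3.099$)
$- U = - \frac{2 \sqrt{11431}}{69}$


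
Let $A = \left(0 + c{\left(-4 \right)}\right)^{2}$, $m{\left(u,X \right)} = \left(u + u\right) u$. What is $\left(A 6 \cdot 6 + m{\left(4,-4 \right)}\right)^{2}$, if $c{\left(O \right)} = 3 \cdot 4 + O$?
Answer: $5456896$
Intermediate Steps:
$m{\left(u,X \right)} = 2 u^{2}$ ($m{\left(u,X \right)} = 2 u u = 2 u^{2}$)
$c{\left(O \right)} = 12 + O$
$A = 64$ ($A = \left(0 + \left(12 - 4\right)\right)^{2} = \left(0 + 8\right)^{2} = 8^{2} = 64$)
$\left(A 6 \cdot 6 + m{\left(4,-4 \right)}\right)^{2} = \left(64 \cdot 6 \cdot 6 + 2 \cdot 4^{2}\right)^{2} = \left(384 \cdot 6 + 2 \cdot 16\right)^{2} = \left(2304 + 32\right)^{2} = 2336^{2} = 5456896$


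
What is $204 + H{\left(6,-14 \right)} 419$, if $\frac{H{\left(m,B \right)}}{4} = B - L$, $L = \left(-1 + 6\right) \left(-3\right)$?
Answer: $1880$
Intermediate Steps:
$L = -15$ ($L = 5 \left(-3\right) = -15$)
$H{\left(m,B \right)} = 60 + 4 B$ ($H{\left(m,B \right)} = 4 \left(B - -15\right) = 4 \left(B + 15\right) = 4 \left(15 + B\right) = 60 + 4 B$)
$204 + H{\left(6,-14 \right)} 419 = 204 + \left(60 + 4 \left(-14\right)\right) 419 = 204 + \left(60 - 56\right) 419 = 204 + 4 \cdot 419 = 204 + 1676 = 1880$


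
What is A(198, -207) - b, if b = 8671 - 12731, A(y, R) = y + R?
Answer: 4051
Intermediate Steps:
A(y, R) = R + y
b = -4060
A(198, -207) - b = (-207 + 198) - 1*(-4060) = -9 + 4060 = 4051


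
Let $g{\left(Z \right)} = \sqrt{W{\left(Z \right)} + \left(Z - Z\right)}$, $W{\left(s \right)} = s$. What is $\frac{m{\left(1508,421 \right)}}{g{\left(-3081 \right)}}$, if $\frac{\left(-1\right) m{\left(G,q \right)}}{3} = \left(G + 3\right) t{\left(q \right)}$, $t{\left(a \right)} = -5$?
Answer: $- \frac{7555 i \sqrt{3081}}{1027} \approx - 408.33 i$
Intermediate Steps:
$g{\left(Z \right)} = \sqrt{Z}$ ($g{\left(Z \right)} = \sqrt{Z + \left(Z - Z\right)} = \sqrt{Z + 0} = \sqrt{Z}$)
$m{\left(G,q \right)} = 45 + 15 G$ ($m{\left(G,q \right)} = - 3 \left(G + 3\right) \left(-5\right) = - 3 \left(3 + G\right) \left(-5\right) = - 3 \left(-15 - 5 G\right) = 45 + 15 G$)
$\frac{m{\left(1508,421 \right)}}{g{\left(-3081 \right)}} = \frac{45 + 15 \cdot 1508}{\sqrt{-3081}} = \frac{45 + 22620}{i \sqrt{3081}} = 22665 \left(- \frac{i \sqrt{3081}}{3081}\right) = - \frac{7555 i \sqrt{3081}}{1027}$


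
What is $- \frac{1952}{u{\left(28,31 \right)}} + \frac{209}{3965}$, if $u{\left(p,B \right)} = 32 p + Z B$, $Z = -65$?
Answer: $\frac{7973551}{4436835} \approx 1.7971$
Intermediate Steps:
$u{\left(p,B \right)} = - 65 B + 32 p$ ($u{\left(p,B \right)} = 32 p - 65 B = - 65 B + 32 p$)
$- \frac{1952}{u{\left(28,31 \right)}} + \frac{209}{3965} = - \frac{1952}{\left(-65\right) 31 + 32 \cdot 28} + \frac{209}{3965} = - \frac{1952}{-2015 + 896} + 209 \cdot \frac{1}{3965} = - \frac{1952}{-1119} + \frac{209}{3965} = \left(-1952\right) \left(- \frac{1}{1119}\right) + \frac{209}{3965} = \frac{1952}{1119} + \frac{209}{3965} = \frac{7973551}{4436835}$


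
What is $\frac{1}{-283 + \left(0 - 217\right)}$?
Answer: $- \frac{1}{500} \approx -0.002$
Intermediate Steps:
$\frac{1}{-283 + \left(0 - 217\right)} = \frac{1}{-283 - 217} = \frac{1}{-500} = - \frac{1}{500}$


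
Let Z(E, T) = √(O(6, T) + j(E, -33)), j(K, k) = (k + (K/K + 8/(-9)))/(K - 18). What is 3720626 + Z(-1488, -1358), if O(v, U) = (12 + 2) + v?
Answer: 3720626 + 2*√25543266/2259 ≈ 3.7206e+6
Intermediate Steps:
j(K, k) = (⅑ + k)/(-18 + K) (j(K, k) = (k + (1 + 8*(-⅑)))/(-18 + K) = (k + (1 - 8/9))/(-18 + K) = (k + ⅑)/(-18 + K) = (⅑ + k)/(-18 + K))
O(v, U) = 14 + v
Z(E, T) = √(20 - 296/(9*(-18 + E))) (Z(E, T) = √((14 + 6) + (⅑ - 33)/(-18 + E)) = √(20 - 296/9/(-18 + E)) = √(20 - 296/(9*(-18 + E))))
3720626 + Z(-1488, -1358) = 3720626 + 2*√((-884 + 45*(-1488))/(-18 - 1488))/3 = 3720626 + 2*√((-884 - 66960)/(-1506))/3 = 3720626 + 2*√(-1/1506*(-67844))/3 = 3720626 + 2*√(33922/753)/3 = 3720626 + 2*(√25543266/753)/3 = 3720626 + 2*√25543266/2259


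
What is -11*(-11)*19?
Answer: 2299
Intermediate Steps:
-11*(-11)*19 = 121*19 = 2299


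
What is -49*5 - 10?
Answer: -255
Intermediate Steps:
-49*5 - 10 = -245 - 10 = -255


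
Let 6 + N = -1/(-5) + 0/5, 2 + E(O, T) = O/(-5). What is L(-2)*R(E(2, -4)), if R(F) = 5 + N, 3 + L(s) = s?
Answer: 4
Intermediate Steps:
E(O, T) = -2 - O/5 (E(O, T) = -2 + O/(-5) = -2 + O*(-1/5) = -2 - O/5)
L(s) = -3 + s
N = -29/5 (N = -6 + (-1/(-5) + 0/5) = -6 + (-1*(-1/5) + 0*(1/5)) = -6 + (1/5 + 0) = -6 + 1/5 = -29/5 ≈ -5.8000)
R(F) = -4/5 (R(F) = 5 - 29/5 = -4/5)
L(-2)*R(E(2, -4)) = (-3 - 2)*(-4/5) = -5*(-4/5) = 4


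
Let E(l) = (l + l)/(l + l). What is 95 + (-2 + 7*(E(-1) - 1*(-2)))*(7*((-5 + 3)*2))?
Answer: -437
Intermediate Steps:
E(l) = 1 (E(l) = (2*l)/((2*l)) = (2*l)*(1/(2*l)) = 1)
95 + (-2 + 7*(E(-1) - 1*(-2)))*(7*((-5 + 3)*2)) = 95 + (-2 + 7*(1 - 1*(-2)))*(7*((-5 + 3)*2)) = 95 + (-2 + 7*(1 + 2))*(7*(-2*2)) = 95 + (-2 + 7*3)*(7*(-4)) = 95 + (-2 + 21)*(-28) = 95 + 19*(-28) = 95 - 532 = -437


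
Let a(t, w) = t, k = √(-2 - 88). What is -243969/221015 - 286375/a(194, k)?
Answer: -63340500611/42876910 ≈ -1477.3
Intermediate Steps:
k = 3*I*√10 (k = √(-90) = 3*I*√10 ≈ 9.4868*I)
-243969/221015 - 286375/a(194, k) = -243969/221015 - 286375/194 = -63340500611/42876910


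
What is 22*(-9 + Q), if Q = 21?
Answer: 264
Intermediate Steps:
22*(-9 + Q) = 22*(-9 + 21) = 22*12 = 264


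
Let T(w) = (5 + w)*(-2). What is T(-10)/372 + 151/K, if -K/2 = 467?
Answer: -5854/43431 ≈ -0.13479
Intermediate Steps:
K = -934 (K = -2*467 = -934)
T(w) = -10 - 2*w
T(-10)/372 + 151/K = (-10 - 2*(-10))/372 + 151/(-934) = (-10 + 20)*(1/372) + 151*(-1/934) = 10*(1/372) - 151/934 = 5/186 - 151/934 = -5854/43431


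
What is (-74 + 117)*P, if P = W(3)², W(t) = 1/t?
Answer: 43/9 ≈ 4.7778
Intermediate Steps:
P = ⅑ (P = (1/3)² = (⅓)² = ⅑ ≈ 0.11111)
(-74 + 117)*P = (-74 + 117)*(⅑) = 43*(⅑) = 43/9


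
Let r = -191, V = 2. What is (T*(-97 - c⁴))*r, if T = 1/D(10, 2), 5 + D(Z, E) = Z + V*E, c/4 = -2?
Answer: 800863/9 ≈ 88985.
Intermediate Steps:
c = -8 (c = 4*(-2) = -8)
D(Z, E) = -5 + Z + 2*E (D(Z, E) = -5 + (Z + 2*E) = -5 + Z + 2*E)
T = ⅑ (T = 1/(-5 + 10 + 2*2) = 1/(-5 + 10 + 4) = 1/9 = ⅑ ≈ 0.11111)
(T*(-97 - c⁴))*r = ((-97 - 1*(-8)⁴)/9)*(-191) = ((-97 - 1*4096)/9)*(-191) = ((-97 - 4096)/9)*(-191) = ((⅑)*(-4193))*(-191) = -4193/9*(-191) = 800863/9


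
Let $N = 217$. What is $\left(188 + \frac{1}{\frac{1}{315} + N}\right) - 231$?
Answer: $- \frac{2938993}{68356} \approx -42.995$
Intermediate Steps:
$\left(188 + \frac{1}{\frac{1}{315} + N}\right) - 231 = \left(188 + \frac{1}{\frac{1}{315} + 217}\right) - 231 = \left(188 + \frac{1}{\frac{68356}{315}}\right) - 231 = \left(188 + \frac{315}{68356}\right) - 231 = \frac{12851243}{68356} - 231 = - \frac{2938993}{68356}$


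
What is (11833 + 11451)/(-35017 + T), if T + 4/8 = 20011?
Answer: -46568/30013 ≈ -1.5516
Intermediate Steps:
T = 40021/2 (T = -½ + 20011 = 40021/2 ≈ 20011.)
(11833 + 11451)/(-35017 + T) = (11833 + 11451)/(-35017 + 40021/2) = 23284/(-30013/2) = 23284*(-2/30013) = -46568/30013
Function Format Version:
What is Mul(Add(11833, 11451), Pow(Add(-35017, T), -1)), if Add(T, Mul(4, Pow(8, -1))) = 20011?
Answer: Rational(-46568, 30013) ≈ -1.5516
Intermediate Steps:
T = Rational(40021, 2) (T = Add(Rational(-1, 2), 20011) = Rational(40021, 2) ≈ 20011.)
Mul(Add(11833, 11451), Pow(Add(-35017, T), -1)) = Mul(Add(11833, 11451), Pow(Add(-35017, Rational(40021, 2)), -1)) = Mul(23284, Pow(Rational(-30013, 2), -1)) = Mul(23284, Rational(-2, 30013)) = Rational(-46568, 30013)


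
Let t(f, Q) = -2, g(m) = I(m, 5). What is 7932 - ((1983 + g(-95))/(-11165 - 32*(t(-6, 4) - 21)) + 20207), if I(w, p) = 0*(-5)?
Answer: -128013992/10429 ≈ -12275.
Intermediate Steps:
I(w, p) = 0
g(m) = 0
7932 - ((1983 + g(-95))/(-11165 - 32*(t(-6, 4) - 21)) + 20207) = 7932 - ((1983 + 0)/(-11165 - 32*(-2 - 21)) + 20207) = 7932 - (1983/(-11165 - 32*(-23)) + 20207) = 7932 - (1983/(-11165 + 736) + 20207) = 7932 - (1983/(-10429) + 20207) = 7932 - (1983*(-1/10429) + 20207) = 7932 - (-1983/10429 + 20207) = 7932 - 1*210736820/10429 = 7932 - 210736820/10429 = -128013992/10429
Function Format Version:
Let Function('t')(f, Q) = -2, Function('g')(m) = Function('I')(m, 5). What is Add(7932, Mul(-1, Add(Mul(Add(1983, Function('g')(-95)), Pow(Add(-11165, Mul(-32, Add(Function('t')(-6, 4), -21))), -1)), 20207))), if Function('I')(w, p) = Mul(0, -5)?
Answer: Rational(-128013992, 10429) ≈ -12275.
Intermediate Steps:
Function('I')(w, p) = 0
Function('g')(m) = 0
Add(7932, Mul(-1, Add(Mul(Add(1983, Function('g')(-95)), Pow(Add(-11165, Mul(-32, Add(Function('t')(-6, 4), -21))), -1)), 20207))) = Add(7932, Mul(-1, Add(Mul(Add(1983, 0), Pow(Add(-11165, Mul(-32, Add(-2, -21))), -1)), 20207))) = Add(7932, Mul(-1, Add(Mul(1983, Pow(Add(-11165, Mul(-32, -23)), -1)), 20207))) = Add(7932, Mul(-1, Add(Mul(1983, Pow(Add(-11165, 736), -1)), 20207))) = Add(7932, Mul(-1, Add(Mul(1983, Pow(-10429, -1)), 20207))) = Add(7932, Mul(-1, Add(Mul(1983, Rational(-1, 10429)), 20207))) = Add(7932, Mul(-1, Add(Rational(-1983, 10429), 20207))) = Add(7932, Mul(-1, Rational(210736820, 10429))) = Add(7932, Rational(-210736820, 10429)) = Rational(-128013992, 10429)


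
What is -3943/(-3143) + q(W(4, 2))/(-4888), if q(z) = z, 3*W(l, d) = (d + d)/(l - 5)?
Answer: 14458181/11522238 ≈ 1.2548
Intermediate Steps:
W(l, d) = 2*d/(3*(-5 + l)) (W(l, d) = ((d + d)/(l - 5))/3 = ((2*d)/(-5 + l))/3 = (2*d/(-5 + l))/3 = 2*d/(3*(-5 + l)))
-3943/(-3143) + q(W(4, 2))/(-4888) = -3943/(-3143) + ((2/3)*2/(-5 + 4))/(-4888) = -3943*(-1/3143) + ((2/3)*2/(-1))*(-1/4888) = 3943/3143 + ((2/3)*2*(-1))*(-1/4888) = 3943/3143 - 4/3*(-1/4888) = 3943/3143 + 1/3666 = 14458181/11522238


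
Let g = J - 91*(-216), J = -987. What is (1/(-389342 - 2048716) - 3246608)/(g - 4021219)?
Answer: 1583083721453/1951689809580 ≈ 0.81114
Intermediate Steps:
g = 18669 (g = -987 - 91*(-216) = -987 + 19656 = 18669)
(1/(-389342 - 2048716) - 3246608)/(g - 4021219) = (1/(-389342 - 2048716) - 3246608)/(18669 - 4021219) = (1/(-2438058) - 3246608)/(-4002550) = (-1/2438058 - 3246608)*(-1/4002550) = -7915418607265/2438058*(-1/4002550) = 1583083721453/1951689809580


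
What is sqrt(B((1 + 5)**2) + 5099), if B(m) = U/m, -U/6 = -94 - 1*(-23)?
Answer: sqrt(183990)/6 ≈ 71.490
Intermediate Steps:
U = 426 (U = -6*(-94 - 1*(-23)) = -6*(-94 + 23) = -6*(-71) = 426)
B(m) = 426/m
sqrt(B((1 + 5)**2) + 5099) = sqrt(426/((1 + 5)**2) + 5099) = sqrt(426/(6**2) + 5099) = sqrt(426/36 + 5099) = sqrt(426*(1/36) + 5099) = sqrt(71/6 + 5099) = sqrt(30665/6) = sqrt(183990)/6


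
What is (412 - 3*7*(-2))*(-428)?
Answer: -194312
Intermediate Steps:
(412 - 3*7*(-2))*(-428) = (412 - 21*(-2))*(-428) = (412 + 42)*(-428) = 454*(-428) = -194312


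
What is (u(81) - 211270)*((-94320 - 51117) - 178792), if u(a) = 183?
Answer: 68440526923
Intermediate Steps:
(u(81) - 211270)*((-94320 - 51117) - 178792) = (183 - 211270)*((-94320 - 51117) - 178792) = -211087*(-145437 - 178792) = -211087*(-324229) = 68440526923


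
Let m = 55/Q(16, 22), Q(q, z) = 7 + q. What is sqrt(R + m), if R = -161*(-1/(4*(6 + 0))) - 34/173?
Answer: sqrt(20297937414)/47748 ≈ 2.9838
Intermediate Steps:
m = 55/23 (m = 55/(7 + 16) = 55/23 ≈ 2.3913)
R = 27037/4152 (R = -161/(6*(-4)) - 34*1/173 = -161/(-24) - 34/173 = -161*(-1/24) - 34/173 = 161/24 - 34/173 = 27037/4152 ≈ 6.5118)
sqrt(R + m) = sqrt(27037/4152 + 55/23) = sqrt(850211/95496) = sqrt(20297937414)/47748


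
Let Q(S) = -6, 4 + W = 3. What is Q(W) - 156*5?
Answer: -786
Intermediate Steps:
W = -1 (W = -4 + 3 = -1)
Q(W) - 156*5 = -6 - 156*5 = -6 - 780 = -786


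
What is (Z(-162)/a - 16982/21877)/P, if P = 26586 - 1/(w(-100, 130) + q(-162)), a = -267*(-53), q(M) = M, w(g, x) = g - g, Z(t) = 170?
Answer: -12776032368/444448821377797 ≈ -2.8746e-5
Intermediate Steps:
w(g, x) = 0
a = 14151
P = 4306933/162 (P = 26586 - 1/(0 - 162) = 26586 - 1/(-162) = 26586 - 1*(-1/162) = 26586 + 1/162 = 4306933/162 ≈ 26586.)
(Z(-162)/a - 16982/21877)/P = (170/14151 - 16982/21877)/(4306933/162) = (170*(1/14151) - 16982*1/21877)*(162/4306933) = (170/14151 - 16982/21877)*(162/4306933) = -236593192/309581427*162/4306933 = -12776032368/444448821377797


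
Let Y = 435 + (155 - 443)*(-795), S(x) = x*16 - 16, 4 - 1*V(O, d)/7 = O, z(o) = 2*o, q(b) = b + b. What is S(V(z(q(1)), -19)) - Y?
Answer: -229411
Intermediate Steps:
q(b) = 2*b
V(O, d) = 28 - 7*O
S(x) = -16 + 16*x (S(x) = 16*x - 16 = -16 + 16*x)
Y = 229395 (Y = 435 - 288*(-795) = 435 + 228960 = 229395)
S(V(z(q(1)), -19)) - Y = (-16 + 16*(28 - 14*2*1)) - 1*229395 = (-16 + 16*(28 - 14*2)) - 229395 = (-16 + 16*(28 - 7*4)) - 229395 = (-16 + 16*(28 - 28)) - 229395 = (-16 + 16*0) - 229395 = (-16 + 0) - 229395 = -16 - 229395 = -229411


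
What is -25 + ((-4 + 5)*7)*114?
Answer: 773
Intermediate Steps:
-25 + ((-4 + 5)*7)*114 = -25 + (1*7)*114 = -25 + 7*114 = -25 + 798 = 773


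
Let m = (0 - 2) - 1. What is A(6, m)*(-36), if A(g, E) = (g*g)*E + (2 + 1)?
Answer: 3780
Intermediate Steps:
m = -3 (m = -2 - 1 = -3)
A(g, E) = 3 + E*g² (A(g, E) = g²*E + 3 = E*g² + 3 = 3 + E*g²)
A(6, m)*(-36) = (3 - 3*6²)*(-36) = (3 - 3*36)*(-36) = (3 - 108)*(-36) = -105*(-36) = 3780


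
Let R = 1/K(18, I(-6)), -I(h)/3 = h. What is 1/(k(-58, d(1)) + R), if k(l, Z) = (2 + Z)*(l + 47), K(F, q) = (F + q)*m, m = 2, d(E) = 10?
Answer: -72/9503 ≈ -0.0075766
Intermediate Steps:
I(h) = -3*h
K(F, q) = 2*F + 2*q (K(F, q) = (F + q)*2 = 2*F + 2*q)
k(l, Z) = (2 + Z)*(47 + l)
R = 1/72 (R = 1/(2*18 + 2*(-3*(-6))) = 1/(36 + 2*18) = 1/(36 + 36) = 1/72 ≈ 0.013889)
1/(k(-58, d(1)) + R) = 1/((94 + 2*(-58) + 47*10 + 10*(-58)) + 1/72) = 1/((94 - 116 + 470 - 580) + 1/72) = 1/(-132 + 1/72) = 1/(-9503/72) = -72/9503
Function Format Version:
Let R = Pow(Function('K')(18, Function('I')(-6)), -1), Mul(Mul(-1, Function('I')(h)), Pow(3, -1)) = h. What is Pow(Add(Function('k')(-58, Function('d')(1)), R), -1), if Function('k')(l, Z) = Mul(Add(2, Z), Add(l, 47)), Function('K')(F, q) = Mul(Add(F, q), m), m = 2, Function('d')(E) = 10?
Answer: Rational(-72, 9503) ≈ -0.0075766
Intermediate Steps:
Function('I')(h) = Mul(-3, h)
Function('K')(F, q) = Add(Mul(2, F), Mul(2, q)) (Function('K')(F, q) = Mul(Add(F, q), 2) = Add(Mul(2, F), Mul(2, q)))
Function('k')(l, Z) = Mul(Add(2, Z), Add(47, l))
R = Rational(1, 72) (R = Pow(Add(Mul(2, 18), Mul(2, Mul(-3, -6))), -1) = Pow(Add(36, Mul(2, 18)), -1) = Pow(Add(36, 36), -1) = Pow(72, -1) = Rational(1, 72) ≈ 0.013889)
Pow(Add(Function('k')(-58, Function('d')(1)), R), -1) = Pow(Add(Add(94, Mul(2, -58), Mul(47, 10), Mul(10, -58)), Rational(1, 72)), -1) = Pow(Add(Add(94, -116, 470, -580), Rational(1, 72)), -1) = Pow(Add(-132, Rational(1, 72)), -1) = Pow(Rational(-9503, 72), -1) = Rational(-72, 9503)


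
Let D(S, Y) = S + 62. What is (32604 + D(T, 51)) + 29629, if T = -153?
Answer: 62142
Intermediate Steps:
D(S, Y) = 62 + S
(32604 + D(T, 51)) + 29629 = (32604 + (62 - 153)) + 29629 = (32604 - 91) + 29629 = 32513 + 29629 = 62142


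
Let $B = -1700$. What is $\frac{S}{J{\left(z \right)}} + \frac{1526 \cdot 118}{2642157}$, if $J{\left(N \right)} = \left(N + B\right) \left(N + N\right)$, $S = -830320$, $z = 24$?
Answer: $\frac{6572386639}{632607876} \approx 10.389$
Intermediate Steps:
$J{\left(N \right)} = 2 N \left(-1700 + N\right)$ ($J{\left(N \right)} = \left(N - 1700\right) \left(N + N\right) = \left(-1700 + N\right) 2 N = 2 N \left(-1700 + N\right)$)
$\frac{S}{J{\left(z \right)}} + \frac{1526 \cdot 118}{2642157} = - \frac{830320}{2 \cdot 24 \left(-1700 + 24\right)} + \frac{1526 \cdot 118}{2642157} = - \frac{830320}{2 \cdot 24 \left(-1676\right)} + 180068 \cdot \frac{1}{2642157} = - \frac{830320}{-80448} + \frac{25724}{377451} = \left(-830320\right) \left(- \frac{1}{80448}\right) + \frac{25724}{377451} = \frac{51895}{5028} + \frac{25724}{377451} = \frac{6572386639}{632607876}$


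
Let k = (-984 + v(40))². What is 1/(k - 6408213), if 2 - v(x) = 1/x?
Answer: -1600/8710143839 ≈ -1.8369e-7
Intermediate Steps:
v(x) = 2 - 1/x
k = 1542996961/1600 (k = (-984 + (2 - 1/40))² = (-984 + 79/40)² = (-39281/40)² = 1542996961/1600 ≈ 9.6437e+5)
1/(k - 6408213) = 1/(1542996961/1600 - 6408213) = 1/(-8710143839/1600) = -1600/8710143839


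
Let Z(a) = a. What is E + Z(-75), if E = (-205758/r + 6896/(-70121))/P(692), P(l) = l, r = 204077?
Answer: -371354579712005/4951288827682 ≈ -75.002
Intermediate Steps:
E = -7917635855/4951288827682 (E = (-205758/204077 + 6896/(-70121))/692 = (-205758*1/204077 + 6896*(-1/70121))*(1/692) = (-205758/204077 - 6896/70121)*(1/692) = -15835271710/14310083317*1/692 = -7917635855/4951288827682 ≈ -0.0015991)
E + Z(-75) = -7917635855/4951288827682 - 75 = -371354579712005/4951288827682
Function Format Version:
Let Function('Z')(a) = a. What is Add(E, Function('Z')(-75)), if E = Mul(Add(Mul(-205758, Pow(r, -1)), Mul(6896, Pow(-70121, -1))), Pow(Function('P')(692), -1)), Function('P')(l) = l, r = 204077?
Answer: Rational(-371354579712005, 4951288827682) ≈ -75.002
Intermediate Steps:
E = Rational(-7917635855, 4951288827682) (E = Mul(Add(Mul(-205758, Pow(204077, -1)), Mul(6896, Pow(-70121, -1))), Pow(692, -1)) = Mul(Add(Mul(-205758, Rational(1, 204077)), Mul(6896, Rational(-1, 70121))), Rational(1, 692)) = Mul(Add(Rational(-205758, 204077), Rational(-6896, 70121)), Rational(1, 692)) = Mul(Rational(-15835271710, 14310083317), Rational(1, 692)) = Rational(-7917635855, 4951288827682) ≈ -0.0015991)
Add(E, Function('Z')(-75)) = Add(Rational(-7917635855, 4951288827682), -75) = Rational(-371354579712005, 4951288827682)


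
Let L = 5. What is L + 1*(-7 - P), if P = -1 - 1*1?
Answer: 0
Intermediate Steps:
P = -2 (P = -1 - 1 = -2)
L + 1*(-7 - P) = 5 + 1*(-7 - 1*(-2)) = 5 + 1*(-7 + 2) = 5 + 1*(-5) = 5 - 5 = 0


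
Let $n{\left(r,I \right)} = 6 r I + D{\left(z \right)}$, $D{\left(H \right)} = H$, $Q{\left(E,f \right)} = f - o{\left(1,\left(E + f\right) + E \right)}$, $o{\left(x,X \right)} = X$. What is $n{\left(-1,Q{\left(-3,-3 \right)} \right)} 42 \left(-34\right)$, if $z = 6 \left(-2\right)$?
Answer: $68544$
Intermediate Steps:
$Q{\left(E,f \right)} = - 2 E$ ($Q{\left(E,f \right)} = f - \left(\left(E + f\right) + E\right) = f - \left(f + 2 E\right) = - 2 E$)
$z = -12$
$n{\left(r,I \right)} = -12 + 6 I r$ ($n{\left(r,I \right)} = 6 r I - 12 = 6 I r - 12 = -12 + 6 I r$)
$n{\left(-1,Q{\left(-3,-3 \right)} \right)} 42 \left(-34\right) = \left(-12 + 6 \left(\left(-2\right) \left(-3\right)\right) \left(-1\right)\right) 42 \left(-34\right) = \left(-12 + 6 \cdot 6 \left(-1\right)\right) 42 \left(-34\right) = \left(-12 - 36\right) 42 \left(-34\right) = \left(-48\right) 42 \left(-34\right) = \left(-2016\right) \left(-34\right) = 68544$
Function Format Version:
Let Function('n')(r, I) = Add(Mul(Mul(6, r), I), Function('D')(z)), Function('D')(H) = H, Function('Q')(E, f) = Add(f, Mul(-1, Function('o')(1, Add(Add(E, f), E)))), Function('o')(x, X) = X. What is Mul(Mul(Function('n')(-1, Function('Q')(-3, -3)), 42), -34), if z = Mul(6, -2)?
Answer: 68544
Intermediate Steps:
Function('Q')(E, f) = Mul(-2, E) (Function('Q')(E, f) = Add(f, Mul(-1, Add(Add(E, f), E))) = Add(f, Mul(-1, Add(f, Mul(2, E)))) = Add(f, Add(Mul(-1, f), Mul(-2, E))) = Mul(-2, E))
z = -12
Function('n')(r, I) = Add(-12, Mul(6, I, r)) (Function('n')(r, I) = Add(Mul(Mul(6, r), I), -12) = Add(Mul(6, I, r), -12) = Add(-12, Mul(6, I, r)))
Mul(Mul(Function('n')(-1, Function('Q')(-3, -3)), 42), -34) = Mul(Mul(Add(-12, Mul(6, Mul(-2, -3), -1)), 42), -34) = Mul(Mul(Add(-12, Mul(6, 6, -1)), 42), -34) = Mul(Mul(Add(-12, -36), 42), -34) = Mul(Mul(-48, 42), -34) = Mul(-2016, -34) = 68544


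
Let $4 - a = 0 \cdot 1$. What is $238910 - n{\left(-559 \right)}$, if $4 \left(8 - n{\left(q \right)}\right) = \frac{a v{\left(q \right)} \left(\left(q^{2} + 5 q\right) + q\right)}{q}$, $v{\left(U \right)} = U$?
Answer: $548029$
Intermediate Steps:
$a = 4$ ($a = 4 - 0 \cdot 1 = 4 - 0 = 4 + 0 = 4$)
$n{\left(q \right)} = 8 - q^{2} - 6 q$ ($n{\left(q \right)} = 8 - \frac{4 q \left(\left(q^{2} + 5 q\right) + q\right) \frac{1}{q}}{4} = 8 - \frac{4 q \left(q^{2} + 6 q\right) \frac{1}{q}}{4} = 8 - \frac{4 q^{2} + 24 q}{4} = 8 - \left(q^{2} + 6 q\right) = 8 - q^{2} - 6 q$)
$238910 - n{\left(-559 \right)} = 238910 - \left(8 - \left(-559\right)^{2} - -3354\right) = 238910 - \left(8 - 312481 + 3354\right) = 238910 - -309119 = 238910 + 309119 = 548029$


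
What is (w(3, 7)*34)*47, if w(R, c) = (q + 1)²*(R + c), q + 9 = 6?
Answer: 63920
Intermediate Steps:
q = -3 (q = -9 + 6 = -3)
w(R, c) = 4*R + 4*c (w(R, c) = (-3 + 1)²*(R + c) = (-2)²*(R + c) = 4*(R + c) = 4*R + 4*c)
(w(3, 7)*34)*47 = ((4*3 + 4*7)*34)*47 = ((12 + 28)*34)*47 = (40*34)*47 = 1360*47 = 63920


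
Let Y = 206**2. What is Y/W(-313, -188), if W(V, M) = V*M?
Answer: 10609/14711 ≈ 0.72116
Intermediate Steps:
Y = 42436
W(V, M) = M*V
Y/W(-313, -188) = 42436/((-188*(-313))) = 42436/58844 = 42436*(1/58844) = 10609/14711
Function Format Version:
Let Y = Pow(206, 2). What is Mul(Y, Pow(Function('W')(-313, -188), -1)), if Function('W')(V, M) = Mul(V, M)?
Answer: Rational(10609, 14711) ≈ 0.72116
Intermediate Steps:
Y = 42436
Function('W')(V, M) = Mul(M, V)
Mul(Y, Pow(Function('W')(-313, -188), -1)) = Mul(42436, Pow(Mul(-188, -313), -1)) = Mul(42436, Pow(58844, -1)) = Mul(42436, Rational(1, 58844)) = Rational(10609, 14711)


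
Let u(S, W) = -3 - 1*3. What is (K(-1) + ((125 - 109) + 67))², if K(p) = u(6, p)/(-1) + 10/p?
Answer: 6241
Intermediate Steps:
u(S, W) = -6 (u(S, W) = -3 - 3 = -6)
K(p) = 6 + 10/p (K(p) = -6/(-1) + 10/p = -6*(-1) + 10/p = 6 + 10/p)
(K(-1) + ((125 - 109) + 67))² = ((6 + 10/(-1)) + ((125 - 109) + 67))² = ((6 + 10*(-1)) + (16 + 67))² = ((6 - 10) + 83)² = (-4 + 83)² = 79² = 6241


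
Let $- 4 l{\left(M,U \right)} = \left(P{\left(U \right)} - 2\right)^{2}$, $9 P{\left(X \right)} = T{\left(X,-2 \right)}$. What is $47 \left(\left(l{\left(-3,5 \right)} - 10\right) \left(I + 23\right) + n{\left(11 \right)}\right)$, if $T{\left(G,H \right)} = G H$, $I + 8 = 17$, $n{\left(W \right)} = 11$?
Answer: $- \frac{1471147}{81} \approx -18162.0$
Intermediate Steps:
$I = 9$ ($I = -8 + 17 = 9$)
$P{\left(X \right)} = - \frac{2 X}{9}$ ($P{\left(X \right)} = \frac{X \left(-2\right)}{9} = \frac{\left(-2\right) X}{9} = - \frac{2 X}{9}$)
$l{\left(M,U \right)} = - \frac{\left(-2 - \frac{2 U}{9}\right)^{2}}{4}$ ($l{\left(M,U \right)} = - \frac{\left(- \frac{2 U}{9} - 2\right)^{2}}{4} = - \frac{\left(-2 - \frac{2 U}{9}\right)^{2}}{4}$)
$47 \left(\left(l{\left(-3,5 \right)} - 10\right) \left(I + 23\right) + n{\left(11 \right)}\right) = 47 \left(\left(- \frac{\left(9 + 5\right)^{2}}{81} - 10\right) \left(9 + 23\right) + 11\right) = 47 \left(\left(- \frac{14^{2}}{81} - 10\right) 32 + 11\right) = 47 \left(\left(\left(- \frac{1}{81}\right) 196 - 10\right) 32 + 11\right) = 47 \left(\left(- \frac{196}{81} - 10\right) 32 + 11\right) = 47 \left(\left(- \frac{1006}{81}\right) 32 + 11\right) = 47 \left(- \frac{32192}{81} + 11\right) = 47 \left(- \frac{31301}{81}\right) = - \frac{1471147}{81}$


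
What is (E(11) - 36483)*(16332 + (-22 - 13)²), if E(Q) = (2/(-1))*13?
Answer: -640988513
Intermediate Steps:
E(Q) = -26 (E(Q) = (2*(-1))*13 = -2*13 = -26)
(E(11) - 36483)*(16332 + (-22 - 13)²) = (-26 - 36483)*(16332 + (-22 - 13)²) = -36509*(16332 + (-35)²) = -36509*(16332 + 1225) = -36509*17557 = -640988513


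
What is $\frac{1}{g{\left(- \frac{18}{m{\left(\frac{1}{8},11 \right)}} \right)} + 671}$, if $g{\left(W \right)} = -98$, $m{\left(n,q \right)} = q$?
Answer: $\frac{1}{573} \approx 0.0017452$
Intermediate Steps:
$\frac{1}{g{\left(- \frac{18}{m{\left(\frac{1}{8},11 \right)}} \right)} + 671} = \frac{1}{-98 + 671} = \frac{1}{573}$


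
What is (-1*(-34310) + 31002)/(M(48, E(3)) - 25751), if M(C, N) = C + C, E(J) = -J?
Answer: -65312/25655 ≈ -2.5458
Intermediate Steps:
M(C, N) = 2*C
(-1*(-34310) + 31002)/(M(48, E(3)) - 25751) = (-1*(-34310) + 31002)/(2*48 - 25751) = (34310 + 31002)/(96 - 25751) = 65312/(-25655) = 65312*(-1/25655) = -65312/25655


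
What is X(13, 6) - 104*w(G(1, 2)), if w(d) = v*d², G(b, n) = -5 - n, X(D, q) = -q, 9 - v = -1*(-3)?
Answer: -30582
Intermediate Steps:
v = 6 (v = 9 - (-1)*(-3) = 9 - 1*3 = 9 - 3 = 6)
w(d) = 6*d²
X(13, 6) - 104*w(G(1, 2)) = -1*6 - 624*(-5 - 1*2)² = -6 - 624*(-5 - 2)² = -6 - 624*(-7)² = -6 - 624*49 = -6 - 104*294 = -6 - 30576 = -30582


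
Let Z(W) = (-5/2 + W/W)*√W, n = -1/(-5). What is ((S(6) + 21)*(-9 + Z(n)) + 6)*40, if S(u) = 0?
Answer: -7320 - 252*√5 ≈ -7883.5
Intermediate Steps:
n = ⅕ (n = -1*(-⅕) = ⅕ ≈ 0.20000)
Z(W) = -3*√W/2 (Z(W) = (-5*½ + 1)*√W = (-5/2 + 1)*√W = -3*√W/2)
((S(6) + 21)*(-9 + Z(n)) + 6)*40 = ((0 + 21)*(-9 - 3*√5/10) + 6)*40 = (21*(-9 - 3*√5/10) + 6)*40 = ((-189 - 63*√5/10) + 6)*40 = (-183 - 63*√5/10)*40 = -7320 - 252*√5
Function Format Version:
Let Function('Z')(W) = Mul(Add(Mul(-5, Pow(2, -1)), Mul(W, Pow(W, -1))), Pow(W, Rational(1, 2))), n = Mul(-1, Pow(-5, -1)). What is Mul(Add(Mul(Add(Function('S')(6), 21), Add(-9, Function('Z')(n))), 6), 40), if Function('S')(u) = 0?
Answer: Add(-7320, Mul(-252, Pow(5, Rational(1, 2)))) ≈ -7883.5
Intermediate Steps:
n = Rational(1, 5) (n = Mul(-1, Rational(-1, 5)) = Rational(1, 5) ≈ 0.20000)
Function('Z')(W) = Mul(Rational(-3, 2), Pow(W, Rational(1, 2))) (Function('Z')(W) = Mul(Add(Mul(-5, Rational(1, 2)), 1), Pow(W, Rational(1, 2))) = Mul(Add(Rational(-5, 2), 1), Pow(W, Rational(1, 2))) = Mul(Rational(-3, 2), Pow(W, Rational(1, 2))))
Mul(Add(Mul(Add(Function('S')(6), 21), Add(-9, Function('Z')(n))), 6), 40) = Mul(Add(Mul(Add(0, 21), Add(-9, Mul(Rational(-3, 2), Pow(Rational(1, 5), Rational(1, 2))))), 6), 40) = Mul(Add(Mul(21, Add(-9, Mul(Rational(-3, 2), Mul(Rational(1, 5), Pow(5, Rational(1, 2)))))), 6), 40) = Mul(Add(Mul(21, Add(-9, Mul(Rational(-3, 10), Pow(5, Rational(1, 2))))), 6), 40) = Mul(Add(Add(-189, Mul(Rational(-63, 10), Pow(5, Rational(1, 2)))), 6), 40) = Mul(Add(-183, Mul(Rational(-63, 10), Pow(5, Rational(1, 2)))), 40) = Add(-7320, Mul(-252, Pow(5, Rational(1, 2))))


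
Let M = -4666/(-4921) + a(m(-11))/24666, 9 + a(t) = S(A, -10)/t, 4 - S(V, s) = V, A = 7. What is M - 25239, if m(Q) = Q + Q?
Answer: -22465151524317/890130164 ≈ -25238.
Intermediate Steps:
m(Q) = 2*Q
S(V, s) = 4 - V
a(t) = -9 - 3/t (a(t) = -9 + (4 - 1*7)/t = -9 + (4 - 7)/t = -9 - 3/t)
M = 843684879/890130164 (M = -4666/(-4921) + (-9 - 3/(2*(-11)))/24666 = -4666*(-1/4921) + (-9 - 3/(-22))*(1/24666) = 4666/4921 + (-9 - 3*(-1/22))*(1/24666) = 4666/4921 + (-9 + 3/22)*(1/24666) = 4666/4921 - 195/22*1/24666 = 4666/4921 - 65/180884 = 843684879/890130164 ≈ 0.94782)
M - 25239 = 843684879/890130164 - 25239 = -22465151524317/890130164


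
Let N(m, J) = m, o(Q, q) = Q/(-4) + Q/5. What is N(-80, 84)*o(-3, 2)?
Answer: -12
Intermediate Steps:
o(Q, q) = -Q/20 (o(Q, q) = Q*(-1/4) + Q*(1/5) = -Q/4 + Q/5 = -Q/20)
N(-80, 84)*o(-3, 2) = -(-4)*(-3) = -80*3/20 = -12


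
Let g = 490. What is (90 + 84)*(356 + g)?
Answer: 147204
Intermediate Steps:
(90 + 84)*(356 + g) = (90 + 84)*(356 + 490) = 174*846 = 147204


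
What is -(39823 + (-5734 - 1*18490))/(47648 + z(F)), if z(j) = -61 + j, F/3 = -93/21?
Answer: -109193/333016 ≈ -0.32789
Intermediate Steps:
F = -93/7 (F = 3*(-93/21) = 3*(-93*1/21) = 3*(-31/7) = -93/7 ≈ -13.286)
-(39823 + (-5734 - 1*18490))/(47648 + z(F)) = -(39823 + (-5734 - 1*18490))/(47648 + (-61 - 93/7)) = -(39823 + (-5734 - 18490))/(47648 - 520/7) = -(39823 - 24224)/333016/7 = -15599*7/333016 = -1*109193/333016 = -109193/333016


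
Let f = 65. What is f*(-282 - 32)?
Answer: -20410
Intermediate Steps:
f*(-282 - 32) = 65*(-282 - 32) = 65*(-314) = -20410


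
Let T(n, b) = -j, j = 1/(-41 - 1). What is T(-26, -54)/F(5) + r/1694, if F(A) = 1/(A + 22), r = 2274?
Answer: 3363/1694 ≈ 1.9852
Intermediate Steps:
j = -1/42 (j = 1/(-42) = -1/42 ≈ -0.023810)
F(A) = 1/(22 + A)
T(n, b) = 1/42 (T(n, b) = -1*(-1/42) = 1/42)
T(-26, -54)/F(5) + r/1694 = 1/(42*(1/(22 + 5))) + 2274/1694 = 1/(42*(1/27)) + 2274*(1/1694) = 1/(42*(1/27)) + 1137/847 = (1/42)*27 + 1137/847 = 9/14 + 1137/847 = 3363/1694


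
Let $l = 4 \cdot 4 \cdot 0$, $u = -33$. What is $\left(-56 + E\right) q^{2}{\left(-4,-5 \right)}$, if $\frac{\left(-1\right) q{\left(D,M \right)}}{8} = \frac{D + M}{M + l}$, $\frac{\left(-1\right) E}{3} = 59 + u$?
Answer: $- \frac{694656}{25} \approx -27786.0$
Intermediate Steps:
$l = 0$ ($l = 16 \cdot 0 = 0$)
$E = -78$ ($E = - 3 \left(59 - 33\right) = \left(-3\right) 26 = -78$)
$q{\left(D,M \right)} = - \frac{8 \left(D + M\right)}{M}$ ($q{\left(D,M \right)} = - 8 \frac{D + M}{M + 0} = - 8 \frac{D + M}{M} = - \frac{8 \left(D + M\right)}{M}$)
$\left(-56 + E\right) q^{2}{\left(-4,-5 \right)} = \left(-56 - 78\right) \left(-8 - - \frac{32}{-5}\right)^{2} = - 134 \left(-8 - \left(-32\right) \left(- \frac{1}{5}\right)\right)^{2} = - 134 \left(-8 - \frac{32}{5}\right)^{2} = - 134 \left(- \frac{72}{5}\right)^{2} = \left(-134\right) \frac{5184}{25} = - \frac{694656}{25}$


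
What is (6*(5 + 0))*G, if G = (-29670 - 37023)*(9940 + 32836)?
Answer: -85585793040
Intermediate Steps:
G = -2852859768 (G = -66693*42776 = -2852859768)
(6*(5 + 0))*G = (6*(5 + 0))*(-2852859768) = (6*5)*(-2852859768) = 30*(-2852859768) = -85585793040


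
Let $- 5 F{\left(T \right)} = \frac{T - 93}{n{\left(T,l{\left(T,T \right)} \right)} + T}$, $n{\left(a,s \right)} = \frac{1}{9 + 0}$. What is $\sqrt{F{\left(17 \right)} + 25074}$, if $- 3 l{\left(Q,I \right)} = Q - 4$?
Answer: $\frac{6 \sqrt{103242370}}{385} \approx 158.35$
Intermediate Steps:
$l{\left(Q,I \right)} = \frac{4}{3} - \frac{Q}{3}$ ($l{\left(Q,I \right)} = - \frac{Q - 4}{3} = - \frac{-4 + Q}{3} = \frac{4}{3} - \frac{Q}{3}$)
$n{\left(a,s \right)} = \frac{1}{9}$
$F{\left(T \right)} = - \frac{-93 + T}{5 \left(\frac{1}{9} + T\right)}$ ($F{\left(T \right)} = - \frac{\left(T - 93\right) \frac{1}{\frac{1}{9} + T}}{5} = - \frac{\left(-93 + T\right) \frac{1}{\frac{1}{9} + T}}{5} = - \frac{\frac{1}{\frac{1}{9} + T} \left(-93 + T\right)}{5} = - \frac{-93 + T}{5 \left(\frac{1}{9} + T\right)}$)
$\sqrt{F{\left(17 \right)} + 25074} = \sqrt{\frac{9 \left(93 - 17\right)}{5 \left(1 + 9 \cdot 17\right)} + 25074} = \sqrt{\frac{9 \left(93 - 17\right)}{5 \left(1 + 153\right)} + 25074} = \sqrt{\frac{9}{5} \cdot \frac{1}{154} \cdot 76 + 25074} = \sqrt{\frac{342}{385} + 25074} = \sqrt{\frac{9653832}{385}} = \frac{6 \sqrt{103242370}}{385}$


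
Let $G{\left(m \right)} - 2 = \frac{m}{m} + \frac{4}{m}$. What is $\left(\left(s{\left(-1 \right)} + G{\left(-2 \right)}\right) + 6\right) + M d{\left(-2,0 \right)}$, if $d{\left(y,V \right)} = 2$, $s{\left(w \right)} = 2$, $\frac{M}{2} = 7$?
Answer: $37$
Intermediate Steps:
$M = 14$ ($M = 2 \cdot 7 = 14$)
$G{\left(m \right)} = 3 + \frac{4}{m}$ ($G{\left(m \right)} = 2 + \left(\frac{m}{m} + \frac{4}{m}\right) = 2 + \left(1 + \frac{4}{m}\right) = 3 + \frac{4}{m}$)
$\left(\left(s{\left(-1 \right)} + G{\left(-2 \right)}\right) + 6\right) + M d{\left(-2,0 \right)} = \left(\left(2 + \left(3 + \frac{4}{-2}\right)\right) + 6\right) + 14 \cdot 2 = \left(\left(2 + \left(3 + 4 \left(- \frac{1}{2}\right)\right)\right) + 6\right) + 28 = \left(\left(2 + \left(3 - 2\right)\right) + 6\right) + 28 = \left(\left(2 + 1\right) + 6\right) + 28 = \left(3 + 6\right) + 28 = 9 + 28 = 37$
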